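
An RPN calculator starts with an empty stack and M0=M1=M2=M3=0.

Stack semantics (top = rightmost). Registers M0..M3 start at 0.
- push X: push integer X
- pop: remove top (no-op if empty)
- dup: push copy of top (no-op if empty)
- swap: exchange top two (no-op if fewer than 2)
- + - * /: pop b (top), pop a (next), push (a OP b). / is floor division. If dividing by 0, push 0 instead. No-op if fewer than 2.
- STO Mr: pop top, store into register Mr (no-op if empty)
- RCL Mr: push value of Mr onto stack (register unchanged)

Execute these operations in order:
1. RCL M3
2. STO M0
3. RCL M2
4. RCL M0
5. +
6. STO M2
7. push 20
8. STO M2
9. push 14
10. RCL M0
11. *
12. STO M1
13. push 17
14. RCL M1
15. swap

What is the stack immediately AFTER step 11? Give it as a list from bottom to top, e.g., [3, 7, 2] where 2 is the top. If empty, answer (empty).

After op 1 (RCL M3): stack=[0] mem=[0,0,0,0]
After op 2 (STO M0): stack=[empty] mem=[0,0,0,0]
After op 3 (RCL M2): stack=[0] mem=[0,0,0,0]
After op 4 (RCL M0): stack=[0,0] mem=[0,0,0,0]
After op 5 (+): stack=[0] mem=[0,0,0,0]
After op 6 (STO M2): stack=[empty] mem=[0,0,0,0]
After op 7 (push 20): stack=[20] mem=[0,0,0,0]
After op 8 (STO M2): stack=[empty] mem=[0,0,20,0]
After op 9 (push 14): stack=[14] mem=[0,0,20,0]
After op 10 (RCL M0): stack=[14,0] mem=[0,0,20,0]
After op 11 (*): stack=[0] mem=[0,0,20,0]

[0]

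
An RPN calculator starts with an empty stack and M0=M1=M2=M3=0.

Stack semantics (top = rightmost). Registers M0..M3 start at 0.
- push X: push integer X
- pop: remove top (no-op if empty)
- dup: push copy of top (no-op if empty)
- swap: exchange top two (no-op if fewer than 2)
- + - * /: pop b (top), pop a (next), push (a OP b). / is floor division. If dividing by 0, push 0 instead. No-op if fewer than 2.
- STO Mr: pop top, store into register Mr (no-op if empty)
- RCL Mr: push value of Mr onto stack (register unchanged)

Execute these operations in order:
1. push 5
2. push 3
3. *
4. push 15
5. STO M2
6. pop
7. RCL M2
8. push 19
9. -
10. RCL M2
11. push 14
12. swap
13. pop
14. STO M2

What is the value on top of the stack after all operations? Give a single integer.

Answer: -4

Derivation:
After op 1 (push 5): stack=[5] mem=[0,0,0,0]
After op 2 (push 3): stack=[5,3] mem=[0,0,0,0]
After op 3 (*): stack=[15] mem=[0,0,0,0]
After op 4 (push 15): stack=[15,15] mem=[0,0,0,0]
After op 5 (STO M2): stack=[15] mem=[0,0,15,0]
After op 6 (pop): stack=[empty] mem=[0,0,15,0]
After op 7 (RCL M2): stack=[15] mem=[0,0,15,0]
After op 8 (push 19): stack=[15,19] mem=[0,0,15,0]
After op 9 (-): stack=[-4] mem=[0,0,15,0]
After op 10 (RCL M2): stack=[-4,15] mem=[0,0,15,0]
After op 11 (push 14): stack=[-4,15,14] mem=[0,0,15,0]
After op 12 (swap): stack=[-4,14,15] mem=[0,0,15,0]
After op 13 (pop): stack=[-4,14] mem=[0,0,15,0]
After op 14 (STO M2): stack=[-4] mem=[0,0,14,0]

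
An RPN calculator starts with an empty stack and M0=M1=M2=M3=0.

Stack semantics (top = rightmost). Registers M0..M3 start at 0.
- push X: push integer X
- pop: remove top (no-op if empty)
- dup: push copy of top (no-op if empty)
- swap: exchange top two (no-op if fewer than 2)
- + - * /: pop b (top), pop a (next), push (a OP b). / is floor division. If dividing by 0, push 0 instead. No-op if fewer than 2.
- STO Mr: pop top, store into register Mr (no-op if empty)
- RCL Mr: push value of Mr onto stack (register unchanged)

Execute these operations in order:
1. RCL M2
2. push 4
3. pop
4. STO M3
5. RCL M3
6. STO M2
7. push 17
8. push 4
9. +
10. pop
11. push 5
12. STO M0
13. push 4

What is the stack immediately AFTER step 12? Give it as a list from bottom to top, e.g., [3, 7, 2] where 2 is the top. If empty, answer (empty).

After op 1 (RCL M2): stack=[0] mem=[0,0,0,0]
After op 2 (push 4): stack=[0,4] mem=[0,0,0,0]
After op 3 (pop): stack=[0] mem=[0,0,0,0]
After op 4 (STO M3): stack=[empty] mem=[0,0,0,0]
After op 5 (RCL M3): stack=[0] mem=[0,0,0,0]
After op 6 (STO M2): stack=[empty] mem=[0,0,0,0]
After op 7 (push 17): stack=[17] mem=[0,0,0,0]
After op 8 (push 4): stack=[17,4] mem=[0,0,0,0]
After op 9 (+): stack=[21] mem=[0,0,0,0]
After op 10 (pop): stack=[empty] mem=[0,0,0,0]
After op 11 (push 5): stack=[5] mem=[0,0,0,0]
After op 12 (STO M0): stack=[empty] mem=[5,0,0,0]

(empty)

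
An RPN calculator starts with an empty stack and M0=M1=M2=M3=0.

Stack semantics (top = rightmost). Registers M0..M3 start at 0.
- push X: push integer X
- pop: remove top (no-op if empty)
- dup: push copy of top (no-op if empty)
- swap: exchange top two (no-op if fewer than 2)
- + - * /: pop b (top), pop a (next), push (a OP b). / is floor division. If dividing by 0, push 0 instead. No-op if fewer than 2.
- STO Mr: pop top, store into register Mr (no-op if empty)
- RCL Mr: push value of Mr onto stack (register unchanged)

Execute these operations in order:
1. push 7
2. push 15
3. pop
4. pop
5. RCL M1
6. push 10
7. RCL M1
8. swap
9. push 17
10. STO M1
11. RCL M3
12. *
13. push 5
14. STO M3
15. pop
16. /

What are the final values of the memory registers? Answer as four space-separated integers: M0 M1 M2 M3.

Answer: 0 17 0 5

Derivation:
After op 1 (push 7): stack=[7] mem=[0,0,0,0]
After op 2 (push 15): stack=[7,15] mem=[0,0,0,0]
After op 3 (pop): stack=[7] mem=[0,0,0,0]
After op 4 (pop): stack=[empty] mem=[0,0,0,0]
After op 5 (RCL M1): stack=[0] mem=[0,0,0,0]
After op 6 (push 10): stack=[0,10] mem=[0,0,0,0]
After op 7 (RCL M1): stack=[0,10,0] mem=[0,0,0,0]
After op 8 (swap): stack=[0,0,10] mem=[0,0,0,0]
After op 9 (push 17): stack=[0,0,10,17] mem=[0,0,0,0]
After op 10 (STO M1): stack=[0,0,10] mem=[0,17,0,0]
After op 11 (RCL M3): stack=[0,0,10,0] mem=[0,17,0,0]
After op 12 (*): stack=[0,0,0] mem=[0,17,0,0]
After op 13 (push 5): stack=[0,0,0,5] mem=[0,17,0,0]
After op 14 (STO M3): stack=[0,0,0] mem=[0,17,0,5]
After op 15 (pop): stack=[0,0] mem=[0,17,0,5]
After op 16 (/): stack=[0] mem=[0,17,0,5]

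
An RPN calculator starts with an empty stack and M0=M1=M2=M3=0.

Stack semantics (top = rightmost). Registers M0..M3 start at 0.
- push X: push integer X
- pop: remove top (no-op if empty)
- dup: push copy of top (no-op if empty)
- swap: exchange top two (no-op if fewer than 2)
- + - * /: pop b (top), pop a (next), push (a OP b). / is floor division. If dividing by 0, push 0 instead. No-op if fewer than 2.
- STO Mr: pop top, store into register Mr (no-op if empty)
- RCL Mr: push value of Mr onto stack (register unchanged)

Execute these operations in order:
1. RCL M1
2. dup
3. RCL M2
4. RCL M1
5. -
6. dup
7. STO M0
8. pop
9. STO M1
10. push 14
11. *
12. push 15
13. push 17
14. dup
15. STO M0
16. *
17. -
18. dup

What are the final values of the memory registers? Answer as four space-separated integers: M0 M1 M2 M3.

After op 1 (RCL M1): stack=[0] mem=[0,0,0,0]
After op 2 (dup): stack=[0,0] mem=[0,0,0,0]
After op 3 (RCL M2): stack=[0,0,0] mem=[0,0,0,0]
After op 4 (RCL M1): stack=[0,0,0,0] mem=[0,0,0,0]
After op 5 (-): stack=[0,0,0] mem=[0,0,0,0]
After op 6 (dup): stack=[0,0,0,0] mem=[0,0,0,0]
After op 7 (STO M0): stack=[0,0,0] mem=[0,0,0,0]
After op 8 (pop): stack=[0,0] mem=[0,0,0,0]
After op 9 (STO M1): stack=[0] mem=[0,0,0,0]
After op 10 (push 14): stack=[0,14] mem=[0,0,0,0]
After op 11 (*): stack=[0] mem=[0,0,0,0]
After op 12 (push 15): stack=[0,15] mem=[0,0,0,0]
After op 13 (push 17): stack=[0,15,17] mem=[0,0,0,0]
After op 14 (dup): stack=[0,15,17,17] mem=[0,0,0,0]
After op 15 (STO M0): stack=[0,15,17] mem=[17,0,0,0]
After op 16 (*): stack=[0,255] mem=[17,0,0,0]
After op 17 (-): stack=[-255] mem=[17,0,0,0]
After op 18 (dup): stack=[-255,-255] mem=[17,0,0,0]

Answer: 17 0 0 0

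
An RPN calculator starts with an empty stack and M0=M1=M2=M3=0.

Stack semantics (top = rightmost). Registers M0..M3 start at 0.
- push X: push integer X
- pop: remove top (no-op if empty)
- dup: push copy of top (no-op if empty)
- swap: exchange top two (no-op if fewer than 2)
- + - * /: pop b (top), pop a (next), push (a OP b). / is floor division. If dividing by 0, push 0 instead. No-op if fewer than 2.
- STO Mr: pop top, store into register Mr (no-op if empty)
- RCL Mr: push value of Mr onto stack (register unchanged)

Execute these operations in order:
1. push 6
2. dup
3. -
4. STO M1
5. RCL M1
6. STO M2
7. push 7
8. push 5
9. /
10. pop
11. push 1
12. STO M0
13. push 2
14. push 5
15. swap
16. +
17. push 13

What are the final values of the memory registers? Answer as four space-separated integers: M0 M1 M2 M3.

After op 1 (push 6): stack=[6] mem=[0,0,0,0]
After op 2 (dup): stack=[6,6] mem=[0,0,0,0]
After op 3 (-): stack=[0] mem=[0,0,0,0]
After op 4 (STO M1): stack=[empty] mem=[0,0,0,0]
After op 5 (RCL M1): stack=[0] mem=[0,0,0,0]
After op 6 (STO M2): stack=[empty] mem=[0,0,0,0]
After op 7 (push 7): stack=[7] mem=[0,0,0,0]
After op 8 (push 5): stack=[7,5] mem=[0,0,0,0]
After op 9 (/): stack=[1] mem=[0,0,0,0]
After op 10 (pop): stack=[empty] mem=[0,0,0,0]
After op 11 (push 1): stack=[1] mem=[0,0,0,0]
After op 12 (STO M0): stack=[empty] mem=[1,0,0,0]
After op 13 (push 2): stack=[2] mem=[1,0,0,0]
After op 14 (push 5): stack=[2,5] mem=[1,0,0,0]
After op 15 (swap): stack=[5,2] mem=[1,0,0,0]
After op 16 (+): stack=[7] mem=[1,0,0,0]
After op 17 (push 13): stack=[7,13] mem=[1,0,0,0]

Answer: 1 0 0 0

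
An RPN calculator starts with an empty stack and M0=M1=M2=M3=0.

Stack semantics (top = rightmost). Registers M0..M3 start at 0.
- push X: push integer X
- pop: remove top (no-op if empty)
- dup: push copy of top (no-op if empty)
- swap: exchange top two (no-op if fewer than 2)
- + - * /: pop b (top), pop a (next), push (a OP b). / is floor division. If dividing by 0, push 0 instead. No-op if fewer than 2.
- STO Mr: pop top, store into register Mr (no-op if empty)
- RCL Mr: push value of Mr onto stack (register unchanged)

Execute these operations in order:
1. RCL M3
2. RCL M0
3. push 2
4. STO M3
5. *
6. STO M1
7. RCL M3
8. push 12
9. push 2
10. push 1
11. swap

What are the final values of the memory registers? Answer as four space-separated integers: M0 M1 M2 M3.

Answer: 0 0 0 2

Derivation:
After op 1 (RCL M3): stack=[0] mem=[0,0,0,0]
After op 2 (RCL M0): stack=[0,0] mem=[0,0,0,0]
After op 3 (push 2): stack=[0,0,2] mem=[0,0,0,0]
After op 4 (STO M3): stack=[0,0] mem=[0,0,0,2]
After op 5 (*): stack=[0] mem=[0,0,0,2]
After op 6 (STO M1): stack=[empty] mem=[0,0,0,2]
After op 7 (RCL M3): stack=[2] mem=[0,0,0,2]
After op 8 (push 12): stack=[2,12] mem=[0,0,0,2]
After op 9 (push 2): stack=[2,12,2] mem=[0,0,0,2]
After op 10 (push 1): stack=[2,12,2,1] mem=[0,0,0,2]
After op 11 (swap): stack=[2,12,1,2] mem=[0,0,0,2]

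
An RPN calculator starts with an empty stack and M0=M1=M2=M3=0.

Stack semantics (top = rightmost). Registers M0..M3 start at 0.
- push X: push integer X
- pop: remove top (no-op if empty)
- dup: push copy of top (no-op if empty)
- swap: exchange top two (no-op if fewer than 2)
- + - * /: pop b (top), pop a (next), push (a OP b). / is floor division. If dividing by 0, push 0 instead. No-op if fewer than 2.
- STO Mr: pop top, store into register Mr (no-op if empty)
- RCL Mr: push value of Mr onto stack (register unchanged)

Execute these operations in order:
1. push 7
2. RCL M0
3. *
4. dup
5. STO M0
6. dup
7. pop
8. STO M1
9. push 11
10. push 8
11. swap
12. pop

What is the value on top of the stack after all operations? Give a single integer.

Answer: 8

Derivation:
After op 1 (push 7): stack=[7] mem=[0,0,0,0]
After op 2 (RCL M0): stack=[7,0] mem=[0,0,0,0]
After op 3 (*): stack=[0] mem=[0,0,0,0]
After op 4 (dup): stack=[0,0] mem=[0,0,0,0]
After op 5 (STO M0): stack=[0] mem=[0,0,0,0]
After op 6 (dup): stack=[0,0] mem=[0,0,0,0]
After op 7 (pop): stack=[0] mem=[0,0,0,0]
After op 8 (STO M1): stack=[empty] mem=[0,0,0,0]
After op 9 (push 11): stack=[11] mem=[0,0,0,0]
After op 10 (push 8): stack=[11,8] mem=[0,0,0,0]
After op 11 (swap): stack=[8,11] mem=[0,0,0,0]
After op 12 (pop): stack=[8] mem=[0,0,0,0]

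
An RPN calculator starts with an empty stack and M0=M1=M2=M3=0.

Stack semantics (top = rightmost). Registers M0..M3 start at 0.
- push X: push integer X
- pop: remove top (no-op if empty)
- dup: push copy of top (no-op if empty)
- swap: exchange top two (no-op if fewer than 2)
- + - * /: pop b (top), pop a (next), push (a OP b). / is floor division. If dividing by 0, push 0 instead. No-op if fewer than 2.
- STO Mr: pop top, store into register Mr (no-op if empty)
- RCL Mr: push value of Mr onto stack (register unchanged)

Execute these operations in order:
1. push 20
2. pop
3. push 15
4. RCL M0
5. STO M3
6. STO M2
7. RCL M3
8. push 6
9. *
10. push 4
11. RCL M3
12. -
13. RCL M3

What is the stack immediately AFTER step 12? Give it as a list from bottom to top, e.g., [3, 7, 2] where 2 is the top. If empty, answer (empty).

After op 1 (push 20): stack=[20] mem=[0,0,0,0]
After op 2 (pop): stack=[empty] mem=[0,0,0,0]
After op 3 (push 15): stack=[15] mem=[0,0,0,0]
After op 4 (RCL M0): stack=[15,0] mem=[0,0,0,0]
After op 5 (STO M3): stack=[15] mem=[0,0,0,0]
After op 6 (STO M2): stack=[empty] mem=[0,0,15,0]
After op 7 (RCL M3): stack=[0] mem=[0,0,15,0]
After op 8 (push 6): stack=[0,6] mem=[0,0,15,0]
After op 9 (*): stack=[0] mem=[0,0,15,0]
After op 10 (push 4): stack=[0,4] mem=[0,0,15,0]
After op 11 (RCL M3): stack=[0,4,0] mem=[0,0,15,0]
After op 12 (-): stack=[0,4] mem=[0,0,15,0]

[0, 4]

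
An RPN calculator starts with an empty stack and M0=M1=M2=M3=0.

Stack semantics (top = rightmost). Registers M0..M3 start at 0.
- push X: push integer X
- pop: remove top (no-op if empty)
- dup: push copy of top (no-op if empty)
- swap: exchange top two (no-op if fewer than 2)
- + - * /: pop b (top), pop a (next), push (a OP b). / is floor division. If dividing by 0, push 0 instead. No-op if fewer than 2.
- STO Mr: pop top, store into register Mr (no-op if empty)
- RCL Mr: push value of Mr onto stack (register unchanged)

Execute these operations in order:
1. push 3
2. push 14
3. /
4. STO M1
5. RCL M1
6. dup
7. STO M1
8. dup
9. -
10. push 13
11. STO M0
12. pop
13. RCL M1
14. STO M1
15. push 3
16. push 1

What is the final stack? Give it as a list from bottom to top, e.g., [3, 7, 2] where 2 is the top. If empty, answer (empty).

Answer: [3, 1]

Derivation:
After op 1 (push 3): stack=[3] mem=[0,0,0,0]
After op 2 (push 14): stack=[3,14] mem=[0,0,0,0]
After op 3 (/): stack=[0] mem=[0,0,0,0]
After op 4 (STO M1): stack=[empty] mem=[0,0,0,0]
After op 5 (RCL M1): stack=[0] mem=[0,0,0,0]
After op 6 (dup): stack=[0,0] mem=[0,0,0,0]
After op 7 (STO M1): stack=[0] mem=[0,0,0,0]
After op 8 (dup): stack=[0,0] mem=[0,0,0,0]
After op 9 (-): stack=[0] mem=[0,0,0,0]
After op 10 (push 13): stack=[0,13] mem=[0,0,0,0]
After op 11 (STO M0): stack=[0] mem=[13,0,0,0]
After op 12 (pop): stack=[empty] mem=[13,0,0,0]
After op 13 (RCL M1): stack=[0] mem=[13,0,0,0]
After op 14 (STO M1): stack=[empty] mem=[13,0,0,0]
After op 15 (push 3): stack=[3] mem=[13,0,0,0]
After op 16 (push 1): stack=[3,1] mem=[13,0,0,0]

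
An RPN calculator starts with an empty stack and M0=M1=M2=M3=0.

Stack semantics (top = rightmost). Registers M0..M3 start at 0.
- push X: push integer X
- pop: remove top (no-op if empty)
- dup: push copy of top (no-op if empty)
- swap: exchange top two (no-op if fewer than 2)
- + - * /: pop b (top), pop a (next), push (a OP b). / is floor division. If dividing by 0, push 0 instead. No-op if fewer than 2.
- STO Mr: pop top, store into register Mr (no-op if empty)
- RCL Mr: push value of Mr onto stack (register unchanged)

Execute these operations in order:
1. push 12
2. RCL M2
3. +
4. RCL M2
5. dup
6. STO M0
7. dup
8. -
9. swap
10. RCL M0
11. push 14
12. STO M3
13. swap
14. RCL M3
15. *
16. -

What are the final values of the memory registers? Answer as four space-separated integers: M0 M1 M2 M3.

Answer: 0 0 0 14

Derivation:
After op 1 (push 12): stack=[12] mem=[0,0,0,0]
After op 2 (RCL M2): stack=[12,0] mem=[0,0,0,0]
After op 3 (+): stack=[12] mem=[0,0,0,0]
After op 4 (RCL M2): stack=[12,0] mem=[0,0,0,0]
After op 5 (dup): stack=[12,0,0] mem=[0,0,0,0]
After op 6 (STO M0): stack=[12,0] mem=[0,0,0,0]
After op 7 (dup): stack=[12,0,0] mem=[0,0,0,0]
After op 8 (-): stack=[12,0] mem=[0,0,0,0]
After op 9 (swap): stack=[0,12] mem=[0,0,0,0]
After op 10 (RCL M0): stack=[0,12,0] mem=[0,0,0,0]
After op 11 (push 14): stack=[0,12,0,14] mem=[0,0,0,0]
After op 12 (STO M3): stack=[0,12,0] mem=[0,0,0,14]
After op 13 (swap): stack=[0,0,12] mem=[0,0,0,14]
After op 14 (RCL M3): stack=[0,0,12,14] mem=[0,0,0,14]
After op 15 (*): stack=[0,0,168] mem=[0,0,0,14]
After op 16 (-): stack=[0,-168] mem=[0,0,0,14]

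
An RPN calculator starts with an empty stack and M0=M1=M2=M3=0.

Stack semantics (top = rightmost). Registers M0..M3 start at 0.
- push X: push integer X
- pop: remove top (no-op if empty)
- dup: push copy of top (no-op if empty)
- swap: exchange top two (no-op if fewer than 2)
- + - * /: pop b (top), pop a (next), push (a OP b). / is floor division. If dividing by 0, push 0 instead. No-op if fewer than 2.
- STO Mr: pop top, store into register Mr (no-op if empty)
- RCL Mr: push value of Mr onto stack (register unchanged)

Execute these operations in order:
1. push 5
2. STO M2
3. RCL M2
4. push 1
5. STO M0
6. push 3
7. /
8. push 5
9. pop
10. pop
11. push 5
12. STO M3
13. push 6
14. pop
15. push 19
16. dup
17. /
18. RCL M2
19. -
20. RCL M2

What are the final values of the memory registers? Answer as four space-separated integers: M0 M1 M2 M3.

Answer: 1 0 5 5

Derivation:
After op 1 (push 5): stack=[5] mem=[0,0,0,0]
After op 2 (STO M2): stack=[empty] mem=[0,0,5,0]
After op 3 (RCL M2): stack=[5] mem=[0,0,5,0]
After op 4 (push 1): stack=[5,1] mem=[0,0,5,0]
After op 5 (STO M0): stack=[5] mem=[1,0,5,0]
After op 6 (push 3): stack=[5,3] mem=[1,0,5,0]
After op 7 (/): stack=[1] mem=[1,0,5,0]
After op 8 (push 5): stack=[1,5] mem=[1,0,5,0]
After op 9 (pop): stack=[1] mem=[1,0,5,0]
After op 10 (pop): stack=[empty] mem=[1,0,5,0]
After op 11 (push 5): stack=[5] mem=[1,0,5,0]
After op 12 (STO M3): stack=[empty] mem=[1,0,5,5]
After op 13 (push 6): stack=[6] mem=[1,0,5,5]
After op 14 (pop): stack=[empty] mem=[1,0,5,5]
After op 15 (push 19): stack=[19] mem=[1,0,5,5]
After op 16 (dup): stack=[19,19] mem=[1,0,5,5]
After op 17 (/): stack=[1] mem=[1,0,5,5]
After op 18 (RCL M2): stack=[1,5] mem=[1,0,5,5]
After op 19 (-): stack=[-4] mem=[1,0,5,5]
After op 20 (RCL M2): stack=[-4,5] mem=[1,0,5,5]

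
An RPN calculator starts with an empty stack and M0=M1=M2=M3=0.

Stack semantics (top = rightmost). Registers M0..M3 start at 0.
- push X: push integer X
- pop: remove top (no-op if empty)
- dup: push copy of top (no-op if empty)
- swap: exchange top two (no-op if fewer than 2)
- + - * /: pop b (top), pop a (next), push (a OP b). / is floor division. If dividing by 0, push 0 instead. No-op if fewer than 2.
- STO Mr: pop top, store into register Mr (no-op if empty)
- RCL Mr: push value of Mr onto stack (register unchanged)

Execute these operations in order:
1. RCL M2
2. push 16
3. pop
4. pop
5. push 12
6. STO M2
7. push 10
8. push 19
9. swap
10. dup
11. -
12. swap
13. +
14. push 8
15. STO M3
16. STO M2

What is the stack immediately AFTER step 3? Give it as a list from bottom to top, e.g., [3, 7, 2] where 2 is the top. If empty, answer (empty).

After op 1 (RCL M2): stack=[0] mem=[0,0,0,0]
After op 2 (push 16): stack=[0,16] mem=[0,0,0,0]
After op 3 (pop): stack=[0] mem=[0,0,0,0]

[0]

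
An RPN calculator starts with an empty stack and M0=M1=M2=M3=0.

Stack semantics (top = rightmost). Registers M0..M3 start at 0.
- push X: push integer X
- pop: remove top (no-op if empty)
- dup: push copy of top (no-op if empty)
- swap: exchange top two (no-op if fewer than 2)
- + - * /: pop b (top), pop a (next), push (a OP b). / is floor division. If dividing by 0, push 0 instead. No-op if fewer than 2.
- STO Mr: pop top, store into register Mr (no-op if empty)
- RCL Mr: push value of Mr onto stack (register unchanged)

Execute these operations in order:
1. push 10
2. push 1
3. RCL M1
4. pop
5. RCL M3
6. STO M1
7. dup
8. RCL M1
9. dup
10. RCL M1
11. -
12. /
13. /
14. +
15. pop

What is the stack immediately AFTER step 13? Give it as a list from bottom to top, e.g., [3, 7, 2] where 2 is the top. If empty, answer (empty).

After op 1 (push 10): stack=[10] mem=[0,0,0,0]
After op 2 (push 1): stack=[10,1] mem=[0,0,0,0]
After op 3 (RCL M1): stack=[10,1,0] mem=[0,0,0,0]
After op 4 (pop): stack=[10,1] mem=[0,0,0,0]
After op 5 (RCL M3): stack=[10,1,0] mem=[0,0,0,0]
After op 6 (STO M1): stack=[10,1] mem=[0,0,0,0]
After op 7 (dup): stack=[10,1,1] mem=[0,0,0,0]
After op 8 (RCL M1): stack=[10,1,1,0] mem=[0,0,0,0]
After op 9 (dup): stack=[10,1,1,0,0] mem=[0,0,0,0]
After op 10 (RCL M1): stack=[10,1,1,0,0,0] mem=[0,0,0,0]
After op 11 (-): stack=[10,1,1,0,0] mem=[0,0,0,0]
After op 12 (/): stack=[10,1,1,0] mem=[0,0,0,0]
After op 13 (/): stack=[10,1,0] mem=[0,0,0,0]

[10, 1, 0]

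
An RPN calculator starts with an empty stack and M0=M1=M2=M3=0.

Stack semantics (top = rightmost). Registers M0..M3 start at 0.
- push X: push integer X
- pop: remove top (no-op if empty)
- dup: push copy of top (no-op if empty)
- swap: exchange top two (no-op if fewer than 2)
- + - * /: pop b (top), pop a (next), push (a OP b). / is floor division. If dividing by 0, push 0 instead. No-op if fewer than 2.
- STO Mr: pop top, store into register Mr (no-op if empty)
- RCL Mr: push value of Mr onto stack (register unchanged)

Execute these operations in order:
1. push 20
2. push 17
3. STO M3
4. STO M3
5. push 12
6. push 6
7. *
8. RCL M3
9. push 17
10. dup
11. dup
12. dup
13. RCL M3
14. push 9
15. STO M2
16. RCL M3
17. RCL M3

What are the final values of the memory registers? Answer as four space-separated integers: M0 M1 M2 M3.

After op 1 (push 20): stack=[20] mem=[0,0,0,0]
After op 2 (push 17): stack=[20,17] mem=[0,0,0,0]
After op 3 (STO M3): stack=[20] mem=[0,0,0,17]
After op 4 (STO M3): stack=[empty] mem=[0,0,0,20]
After op 5 (push 12): stack=[12] mem=[0,0,0,20]
After op 6 (push 6): stack=[12,6] mem=[0,0,0,20]
After op 7 (*): stack=[72] mem=[0,0,0,20]
After op 8 (RCL M3): stack=[72,20] mem=[0,0,0,20]
After op 9 (push 17): stack=[72,20,17] mem=[0,0,0,20]
After op 10 (dup): stack=[72,20,17,17] mem=[0,0,0,20]
After op 11 (dup): stack=[72,20,17,17,17] mem=[0,0,0,20]
After op 12 (dup): stack=[72,20,17,17,17,17] mem=[0,0,0,20]
After op 13 (RCL M3): stack=[72,20,17,17,17,17,20] mem=[0,0,0,20]
After op 14 (push 9): stack=[72,20,17,17,17,17,20,9] mem=[0,0,0,20]
After op 15 (STO M2): stack=[72,20,17,17,17,17,20] mem=[0,0,9,20]
After op 16 (RCL M3): stack=[72,20,17,17,17,17,20,20] mem=[0,0,9,20]
After op 17 (RCL M3): stack=[72,20,17,17,17,17,20,20,20] mem=[0,0,9,20]

Answer: 0 0 9 20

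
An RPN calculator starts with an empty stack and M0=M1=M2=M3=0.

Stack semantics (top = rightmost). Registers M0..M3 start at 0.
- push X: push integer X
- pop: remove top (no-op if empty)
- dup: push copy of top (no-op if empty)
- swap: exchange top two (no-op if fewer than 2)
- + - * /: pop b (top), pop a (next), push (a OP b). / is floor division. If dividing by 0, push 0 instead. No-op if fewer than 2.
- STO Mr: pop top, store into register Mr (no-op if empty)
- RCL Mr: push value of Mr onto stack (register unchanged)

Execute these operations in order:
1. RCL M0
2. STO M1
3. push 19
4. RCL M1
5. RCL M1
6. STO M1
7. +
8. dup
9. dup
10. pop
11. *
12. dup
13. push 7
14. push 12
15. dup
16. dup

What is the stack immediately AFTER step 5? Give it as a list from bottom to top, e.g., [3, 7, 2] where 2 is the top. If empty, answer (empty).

After op 1 (RCL M0): stack=[0] mem=[0,0,0,0]
After op 2 (STO M1): stack=[empty] mem=[0,0,0,0]
After op 3 (push 19): stack=[19] mem=[0,0,0,0]
After op 4 (RCL M1): stack=[19,0] mem=[0,0,0,0]
After op 5 (RCL M1): stack=[19,0,0] mem=[0,0,0,0]

[19, 0, 0]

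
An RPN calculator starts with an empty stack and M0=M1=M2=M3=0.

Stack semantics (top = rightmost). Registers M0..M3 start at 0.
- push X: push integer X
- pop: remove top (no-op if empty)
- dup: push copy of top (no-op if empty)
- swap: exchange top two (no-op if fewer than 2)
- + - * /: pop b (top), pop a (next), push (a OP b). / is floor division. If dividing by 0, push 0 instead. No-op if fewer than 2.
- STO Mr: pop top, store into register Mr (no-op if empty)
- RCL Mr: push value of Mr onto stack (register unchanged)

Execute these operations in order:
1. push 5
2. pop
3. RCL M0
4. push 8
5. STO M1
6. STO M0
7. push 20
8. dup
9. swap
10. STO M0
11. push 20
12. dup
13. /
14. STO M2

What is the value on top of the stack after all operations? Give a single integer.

After op 1 (push 5): stack=[5] mem=[0,0,0,0]
After op 2 (pop): stack=[empty] mem=[0,0,0,0]
After op 3 (RCL M0): stack=[0] mem=[0,0,0,0]
After op 4 (push 8): stack=[0,8] mem=[0,0,0,0]
After op 5 (STO M1): stack=[0] mem=[0,8,0,0]
After op 6 (STO M0): stack=[empty] mem=[0,8,0,0]
After op 7 (push 20): stack=[20] mem=[0,8,0,0]
After op 8 (dup): stack=[20,20] mem=[0,8,0,0]
After op 9 (swap): stack=[20,20] mem=[0,8,0,0]
After op 10 (STO M0): stack=[20] mem=[20,8,0,0]
After op 11 (push 20): stack=[20,20] mem=[20,8,0,0]
After op 12 (dup): stack=[20,20,20] mem=[20,8,0,0]
After op 13 (/): stack=[20,1] mem=[20,8,0,0]
After op 14 (STO M2): stack=[20] mem=[20,8,1,0]

Answer: 20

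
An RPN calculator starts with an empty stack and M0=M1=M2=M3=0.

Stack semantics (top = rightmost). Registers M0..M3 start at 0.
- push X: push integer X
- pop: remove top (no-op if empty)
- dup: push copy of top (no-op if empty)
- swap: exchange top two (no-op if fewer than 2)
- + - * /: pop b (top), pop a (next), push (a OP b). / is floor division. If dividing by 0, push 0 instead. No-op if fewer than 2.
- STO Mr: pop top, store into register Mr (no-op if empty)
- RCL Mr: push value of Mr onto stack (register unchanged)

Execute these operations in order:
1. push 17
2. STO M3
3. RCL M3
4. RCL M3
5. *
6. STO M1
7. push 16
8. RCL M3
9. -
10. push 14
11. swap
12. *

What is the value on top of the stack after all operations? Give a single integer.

After op 1 (push 17): stack=[17] mem=[0,0,0,0]
After op 2 (STO M3): stack=[empty] mem=[0,0,0,17]
After op 3 (RCL M3): stack=[17] mem=[0,0,0,17]
After op 4 (RCL M3): stack=[17,17] mem=[0,0,0,17]
After op 5 (*): stack=[289] mem=[0,0,0,17]
After op 6 (STO M1): stack=[empty] mem=[0,289,0,17]
After op 7 (push 16): stack=[16] mem=[0,289,0,17]
After op 8 (RCL M3): stack=[16,17] mem=[0,289,0,17]
After op 9 (-): stack=[-1] mem=[0,289,0,17]
After op 10 (push 14): stack=[-1,14] mem=[0,289,0,17]
After op 11 (swap): stack=[14,-1] mem=[0,289,0,17]
After op 12 (*): stack=[-14] mem=[0,289,0,17]

Answer: -14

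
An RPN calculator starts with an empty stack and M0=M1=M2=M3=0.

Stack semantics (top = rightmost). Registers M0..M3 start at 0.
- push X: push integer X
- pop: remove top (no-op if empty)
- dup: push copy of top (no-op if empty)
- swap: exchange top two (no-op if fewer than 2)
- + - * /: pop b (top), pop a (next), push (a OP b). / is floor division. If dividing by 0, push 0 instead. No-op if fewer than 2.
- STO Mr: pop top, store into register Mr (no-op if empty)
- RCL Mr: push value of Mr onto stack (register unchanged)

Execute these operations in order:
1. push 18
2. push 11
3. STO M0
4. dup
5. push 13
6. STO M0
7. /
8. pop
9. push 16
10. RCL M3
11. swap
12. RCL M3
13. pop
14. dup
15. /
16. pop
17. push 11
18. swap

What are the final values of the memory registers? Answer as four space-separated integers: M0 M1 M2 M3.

Answer: 13 0 0 0

Derivation:
After op 1 (push 18): stack=[18] mem=[0,0,0,0]
After op 2 (push 11): stack=[18,11] mem=[0,0,0,0]
After op 3 (STO M0): stack=[18] mem=[11,0,0,0]
After op 4 (dup): stack=[18,18] mem=[11,0,0,0]
After op 5 (push 13): stack=[18,18,13] mem=[11,0,0,0]
After op 6 (STO M0): stack=[18,18] mem=[13,0,0,0]
After op 7 (/): stack=[1] mem=[13,0,0,0]
After op 8 (pop): stack=[empty] mem=[13,0,0,0]
After op 9 (push 16): stack=[16] mem=[13,0,0,0]
After op 10 (RCL M3): stack=[16,0] mem=[13,0,0,0]
After op 11 (swap): stack=[0,16] mem=[13,0,0,0]
After op 12 (RCL M3): stack=[0,16,0] mem=[13,0,0,0]
After op 13 (pop): stack=[0,16] mem=[13,0,0,0]
After op 14 (dup): stack=[0,16,16] mem=[13,0,0,0]
After op 15 (/): stack=[0,1] mem=[13,0,0,0]
After op 16 (pop): stack=[0] mem=[13,0,0,0]
After op 17 (push 11): stack=[0,11] mem=[13,0,0,0]
After op 18 (swap): stack=[11,0] mem=[13,0,0,0]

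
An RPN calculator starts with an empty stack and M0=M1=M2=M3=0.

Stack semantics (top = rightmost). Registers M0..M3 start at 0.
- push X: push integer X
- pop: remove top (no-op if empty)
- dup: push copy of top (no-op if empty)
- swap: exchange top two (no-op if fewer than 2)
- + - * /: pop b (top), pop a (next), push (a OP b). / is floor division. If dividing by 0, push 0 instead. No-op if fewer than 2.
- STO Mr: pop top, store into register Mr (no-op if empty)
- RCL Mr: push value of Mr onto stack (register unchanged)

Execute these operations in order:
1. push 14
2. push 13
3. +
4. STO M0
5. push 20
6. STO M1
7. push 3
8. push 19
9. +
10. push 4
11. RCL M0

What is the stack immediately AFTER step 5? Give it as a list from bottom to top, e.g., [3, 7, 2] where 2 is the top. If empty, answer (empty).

After op 1 (push 14): stack=[14] mem=[0,0,0,0]
After op 2 (push 13): stack=[14,13] mem=[0,0,0,0]
After op 3 (+): stack=[27] mem=[0,0,0,0]
After op 4 (STO M0): stack=[empty] mem=[27,0,0,0]
After op 5 (push 20): stack=[20] mem=[27,0,0,0]

[20]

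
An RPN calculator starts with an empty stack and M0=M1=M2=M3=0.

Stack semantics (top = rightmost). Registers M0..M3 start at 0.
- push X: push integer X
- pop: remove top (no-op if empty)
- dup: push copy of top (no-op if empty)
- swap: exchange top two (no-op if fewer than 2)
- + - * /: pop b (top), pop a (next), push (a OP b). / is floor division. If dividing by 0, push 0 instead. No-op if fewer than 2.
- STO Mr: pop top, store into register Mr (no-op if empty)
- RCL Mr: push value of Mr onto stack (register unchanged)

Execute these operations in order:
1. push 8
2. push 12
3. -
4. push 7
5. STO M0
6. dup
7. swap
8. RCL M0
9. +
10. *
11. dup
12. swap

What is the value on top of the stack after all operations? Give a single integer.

After op 1 (push 8): stack=[8] mem=[0,0,0,0]
After op 2 (push 12): stack=[8,12] mem=[0,0,0,0]
After op 3 (-): stack=[-4] mem=[0,0,0,0]
After op 4 (push 7): stack=[-4,7] mem=[0,0,0,0]
After op 5 (STO M0): stack=[-4] mem=[7,0,0,0]
After op 6 (dup): stack=[-4,-4] mem=[7,0,0,0]
After op 7 (swap): stack=[-4,-4] mem=[7,0,0,0]
After op 8 (RCL M0): stack=[-4,-4,7] mem=[7,0,0,0]
After op 9 (+): stack=[-4,3] mem=[7,0,0,0]
After op 10 (*): stack=[-12] mem=[7,0,0,0]
After op 11 (dup): stack=[-12,-12] mem=[7,0,0,0]
After op 12 (swap): stack=[-12,-12] mem=[7,0,0,0]

Answer: -12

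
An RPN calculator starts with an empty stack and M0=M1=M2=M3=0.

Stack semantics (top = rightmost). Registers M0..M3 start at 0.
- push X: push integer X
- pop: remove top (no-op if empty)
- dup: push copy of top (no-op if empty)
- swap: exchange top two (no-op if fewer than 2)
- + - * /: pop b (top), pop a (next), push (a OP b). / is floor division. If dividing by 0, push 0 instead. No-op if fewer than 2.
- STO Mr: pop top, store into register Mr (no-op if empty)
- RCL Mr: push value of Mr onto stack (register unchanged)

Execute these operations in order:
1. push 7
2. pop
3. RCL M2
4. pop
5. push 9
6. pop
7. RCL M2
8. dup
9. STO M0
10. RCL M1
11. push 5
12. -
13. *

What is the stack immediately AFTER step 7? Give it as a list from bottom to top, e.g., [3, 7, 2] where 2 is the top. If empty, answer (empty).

After op 1 (push 7): stack=[7] mem=[0,0,0,0]
After op 2 (pop): stack=[empty] mem=[0,0,0,0]
After op 3 (RCL M2): stack=[0] mem=[0,0,0,0]
After op 4 (pop): stack=[empty] mem=[0,0,0,0]
After op 5 (push 9): stack=[9] mem=[0,0,0,0]
After op 6 (pop): stack=[empty] mem=[0,0,0,0]
After op 7 (RCL M2): stack=[0] mem=[0,0,0,0]

[0]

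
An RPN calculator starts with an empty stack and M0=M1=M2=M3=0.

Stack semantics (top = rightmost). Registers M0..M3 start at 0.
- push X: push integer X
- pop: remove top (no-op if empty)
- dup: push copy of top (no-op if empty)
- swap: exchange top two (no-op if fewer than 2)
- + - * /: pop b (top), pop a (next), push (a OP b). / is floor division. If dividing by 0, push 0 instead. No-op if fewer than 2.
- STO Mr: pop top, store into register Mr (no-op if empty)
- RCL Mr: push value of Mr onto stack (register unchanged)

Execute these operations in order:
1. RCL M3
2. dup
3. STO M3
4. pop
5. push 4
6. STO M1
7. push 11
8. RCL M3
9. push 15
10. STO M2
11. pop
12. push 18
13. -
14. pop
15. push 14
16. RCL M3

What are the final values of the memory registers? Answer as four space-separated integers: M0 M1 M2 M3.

Answer: 0 4 15 0

Derivation:
After op 1 (RCL M3): stack=[0] mem=[0,0,0,0]
After op 2 (dup): stack=[0,0] mem=[0,0,0,0]
After op 3 (STO M3): stack=[0] mem=[0,0,0,0]
After op 4 (pop): stack=[empty] mem=[0,0,0,0]
After op 5 (push 4): stack=[4] mem=[0,0,0,0]
After op 6 (STO M1): stack=[empty] mem=[0,4,0,0]
After op 7 (push 11): stack=[11] mem=[0,4,0,0]
After op 8 (RCL M3): stack=[11,0] mem=[0,4,0,0]
After op 9 (push 15): stack=[11,0,15] mem=[0,4,0,0]
After op 10 (STO M2): stack=[11,0] mem=[0,4,15,0]
After op 11 (pop): stack=[11] mem=[0,4,15,0]
After op 12 (push 18): stack=[11,18] mem=[0,4,15,0]
After op 13 (-): stack=[-7] mem=[0,4,15,0]
After op 14 (pop): stack=[empty] mem=[0,4,15,0]
After op 15 (push 14): stack=[14] mem=[0,4,15,0]
After op 16 (RCL M3): stack=[14,0] mem=[0,4,15,0]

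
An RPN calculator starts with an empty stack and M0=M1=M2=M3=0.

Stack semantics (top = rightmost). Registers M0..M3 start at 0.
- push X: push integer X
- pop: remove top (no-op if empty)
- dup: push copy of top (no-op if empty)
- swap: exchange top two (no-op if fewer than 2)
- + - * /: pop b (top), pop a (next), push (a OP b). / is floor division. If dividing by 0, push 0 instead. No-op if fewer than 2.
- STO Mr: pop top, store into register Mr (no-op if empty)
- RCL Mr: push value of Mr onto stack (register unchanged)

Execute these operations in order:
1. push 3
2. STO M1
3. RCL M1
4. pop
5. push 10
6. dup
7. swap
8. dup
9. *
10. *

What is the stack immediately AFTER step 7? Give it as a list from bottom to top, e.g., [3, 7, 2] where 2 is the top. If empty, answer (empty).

After op 1 (push 3): stack=[3] mem=[0,0,0,0]
After op 2 (STO M1): stack=[empty] mem=[0,3,0,0]
After op 3 (RCL M1): stack=[3] mem=[0,3,0,0]
After op 4 (pop): stack=[empty] mem=[0,3,0,0]
After op 5 (push 10): stack=[10] mem=[0,3,0,0]
After op 6 (dup): stack=[10,10] mem=[0,3,0,0]
After op 7 (swap): stack=[10,10] mem=[0,3,0,0]

[10, 10]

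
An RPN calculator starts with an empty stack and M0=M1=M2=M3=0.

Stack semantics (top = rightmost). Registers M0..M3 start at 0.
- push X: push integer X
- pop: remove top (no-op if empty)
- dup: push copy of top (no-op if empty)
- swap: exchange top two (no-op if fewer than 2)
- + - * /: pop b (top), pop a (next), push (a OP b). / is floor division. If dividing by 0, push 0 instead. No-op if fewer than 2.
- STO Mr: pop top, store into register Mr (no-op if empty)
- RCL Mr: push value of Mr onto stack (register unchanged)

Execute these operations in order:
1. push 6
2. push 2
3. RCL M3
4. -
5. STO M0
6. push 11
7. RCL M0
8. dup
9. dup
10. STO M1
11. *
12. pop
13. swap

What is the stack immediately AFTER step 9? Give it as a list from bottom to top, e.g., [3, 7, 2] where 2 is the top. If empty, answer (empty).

After op 1 (push 6): stack=[6] mem=[0,0,0,0]
After op 2 (push 2): stack=[6,2] mem=[0,0,0,0]
After op 3 (RCL M3): stack=[6,2,0] mem=[0,0,0,0]
After op 4 (-): stack=[6,2] mem=[0,0,0,0]
After op 5 (STO M0): stack=[6] mem=[2,0,0,0]
After op 6 (push 11): stack=[6,11] mem=[2,0,0,0]
After op 7 (RCL M0): stack=[6,11,2] mem=[2,0,0,0]
After op 8 (dup): stack=[6,11,2,2] mem=[2,0,0,0]
After op 9 (dup): stack=[6,11,2,2,2] mem=[2,0,0,0]

[6, 11, 2, 2, 2]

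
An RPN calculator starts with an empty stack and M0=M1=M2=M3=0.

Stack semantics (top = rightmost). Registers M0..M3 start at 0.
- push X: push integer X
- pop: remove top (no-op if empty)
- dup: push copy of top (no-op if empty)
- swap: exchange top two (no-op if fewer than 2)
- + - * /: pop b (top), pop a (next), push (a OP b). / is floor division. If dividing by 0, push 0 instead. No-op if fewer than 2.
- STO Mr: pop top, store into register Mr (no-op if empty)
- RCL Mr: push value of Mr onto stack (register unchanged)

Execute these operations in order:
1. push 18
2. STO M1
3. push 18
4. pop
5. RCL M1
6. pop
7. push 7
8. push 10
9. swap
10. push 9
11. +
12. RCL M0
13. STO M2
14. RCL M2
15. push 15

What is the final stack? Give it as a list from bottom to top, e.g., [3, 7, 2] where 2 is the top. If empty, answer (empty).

Answer: [10, 16, 0, 15]

Derivation:
After op 1 (push 18): stack=[18] mem=[0,0,0,0]
After op 2 (STO M1): stack=[empty] mem=[0,18,0,0]
After op 3 (push 18): stack=[18] mem=[0,18,0,0]
After op 4 (pop): stack=[empty] mem=[0,18,0,0]
After op 5 (RCL M1): stack=[18] mem=[0,18,0,0]
After op 6 (pop): stack=[empty] mem=[0,18,0,0]
After op 7 (push 7): stack=[7] mem=[0,18,0,0]
After op 8 (push 10): stack=[7,10] mem=[0,18,0,0]
After op 9 (swap): stack=[10,7] mem=[0,18,0,0]
After op 10 (push 9): stack=[10,7,9] mem=[0,18,0,0]
After op 11 (+): stack=[10,16] mem=[0,18,0,0]
After op 12 (RCL M0): stack=[10,16,0] mem=[0,18,0,0]
After op 13 (STO M2): stack=[10,16] mem=[0,18,0,0]
After op 14 (RCL M2): stack=[10,16,0] mem=[0,18,0,0]
After op 15 (push 15): stack=[10,16,0,15] mem=[0,18,0,0]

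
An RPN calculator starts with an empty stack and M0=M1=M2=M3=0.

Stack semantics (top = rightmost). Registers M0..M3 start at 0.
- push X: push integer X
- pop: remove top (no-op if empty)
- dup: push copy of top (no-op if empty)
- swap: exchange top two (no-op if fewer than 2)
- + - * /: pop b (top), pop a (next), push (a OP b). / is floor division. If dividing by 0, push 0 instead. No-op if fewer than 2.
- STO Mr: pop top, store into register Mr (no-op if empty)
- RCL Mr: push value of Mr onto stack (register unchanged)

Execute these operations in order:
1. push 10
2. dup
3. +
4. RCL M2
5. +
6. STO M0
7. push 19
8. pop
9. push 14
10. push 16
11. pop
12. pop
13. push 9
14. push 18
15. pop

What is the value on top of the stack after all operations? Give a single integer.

After op 1 (push 10): stack=[10] mem=[0,0,0,0]
After op 2 (dup): stack=[10,10] mem=[0,0,0,0]
After op 3 (+): stack=[20] mem=[0,0,0,0]
After op 4 (RCL M2): stack=[20,0] mem=[0,0,0,0]
After op 5 (+): stack=[20] mem=[0,0,0,0]
After op 6 (STO M0): stack=[empty] mem=[20,0,0,0]
After op 7 (push 19): stack=[19] mem=[20,0,0,0]
After op 8 (pop): stack=[empty] mem=[20,0,0,0]
After op 9 (push 14): stack=[14] mem=[20,0,0,0]
After op 10 (push 16): stack=[14,16] mem=[20,0,0,0]
After op 11 (pop): stack=[14] mem=[20,0,0,0]
After op 12 (pop): stack=[empty] mem=[20,0,0,0]
After op 13 (push 9): stack=[9] mem=[20,0,0,0]
After op 14 (push 18): stack=[9,18] mem=[20,0,0,0]
After op 15 (pop): stack=[9] mem=[20,0,0,0]

Answer: 9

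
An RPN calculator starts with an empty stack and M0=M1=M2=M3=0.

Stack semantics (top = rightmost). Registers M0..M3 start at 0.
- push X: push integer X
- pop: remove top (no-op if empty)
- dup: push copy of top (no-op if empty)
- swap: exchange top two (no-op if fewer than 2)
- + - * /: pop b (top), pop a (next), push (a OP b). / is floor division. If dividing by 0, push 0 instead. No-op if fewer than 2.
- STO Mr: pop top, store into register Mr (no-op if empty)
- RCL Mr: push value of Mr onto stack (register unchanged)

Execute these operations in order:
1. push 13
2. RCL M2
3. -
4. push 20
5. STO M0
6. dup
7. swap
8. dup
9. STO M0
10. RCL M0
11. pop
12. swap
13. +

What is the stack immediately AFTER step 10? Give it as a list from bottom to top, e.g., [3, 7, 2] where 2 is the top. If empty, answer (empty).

After op 1 (push 13): stack=[13] mem=[0,0,0,0]
After op 2 (RCL M2): stack=[13,0] mem=[0,0,0,0]
After op 3 (-): stack=[13] mem=[0,0,0,0]
After op 4 (push 20): stack=[13,20] mem=[0,0,0,0]
After op 5 (STO M0): stack=[13] mem=[20,0,0,0]
After op 6 (dup): stack=[13,13] mem=[20,0,0,0]
After op 7 (swap): stack=[13,13] mem=[20,0,0,0]
After op 8 (dup): stack=[13,13,13] mem=[20,0,0,0]
After op 9 (STO M0): stack=[13,13] mem=[13,0,0,0]
After op 10 (RCL M0): stack=[13,13,13] mem=[13,0,0,0]

[13, 13, 13]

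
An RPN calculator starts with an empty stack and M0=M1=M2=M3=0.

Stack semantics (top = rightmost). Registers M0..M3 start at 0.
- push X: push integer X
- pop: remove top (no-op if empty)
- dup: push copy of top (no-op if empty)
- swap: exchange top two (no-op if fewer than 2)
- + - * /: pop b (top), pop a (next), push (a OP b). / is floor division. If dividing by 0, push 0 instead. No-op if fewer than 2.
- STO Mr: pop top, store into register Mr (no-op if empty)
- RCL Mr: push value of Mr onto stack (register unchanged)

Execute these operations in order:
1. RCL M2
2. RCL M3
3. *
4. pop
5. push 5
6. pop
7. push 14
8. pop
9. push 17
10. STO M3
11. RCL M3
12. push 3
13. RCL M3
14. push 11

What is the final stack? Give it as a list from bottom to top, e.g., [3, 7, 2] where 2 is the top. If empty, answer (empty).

Answer: [17, 3, 17, 11]

Derivation:
After op 1 (RCL M2): stack=[0] mem=[0,0,0,0]
After op 2 (RCL M3): stack=[0,0] mem=[0,0,0,0]
After op 3 (*): stack=[0] mem=[0,0,0,0]
After op 4 (pop): stack=[empty] mem=[0,0,0,0]
After op 5 (push 5): stack=[5] mem=[0,0,0,0]
After op 6 (pop): stack=[empty] mem=[0,0,0,0]
After op 7 (push 14): stack=[14] mem=[0,0,0,0]
After op 8 (pop): stack=[empty] mem=[0,0,0,0]
After op 9 (push 17): stack=[17] mem=[0,0,0,0]
After op 10 (STO M3): stack=[empty] mem=[0,0,0,17]
After op 11 (RCL M3): stack=[17] mem=[0,0,0,17]
After op 12 (push 3): stack=[17,3] mem=[0,0,0,17]
After op 13 (RCL M3): stack=[17,3,17] mem=[0,0,0,17]
After op 14 (push 11): stack=[17,3,17,11] mem=[0,0,0,17]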